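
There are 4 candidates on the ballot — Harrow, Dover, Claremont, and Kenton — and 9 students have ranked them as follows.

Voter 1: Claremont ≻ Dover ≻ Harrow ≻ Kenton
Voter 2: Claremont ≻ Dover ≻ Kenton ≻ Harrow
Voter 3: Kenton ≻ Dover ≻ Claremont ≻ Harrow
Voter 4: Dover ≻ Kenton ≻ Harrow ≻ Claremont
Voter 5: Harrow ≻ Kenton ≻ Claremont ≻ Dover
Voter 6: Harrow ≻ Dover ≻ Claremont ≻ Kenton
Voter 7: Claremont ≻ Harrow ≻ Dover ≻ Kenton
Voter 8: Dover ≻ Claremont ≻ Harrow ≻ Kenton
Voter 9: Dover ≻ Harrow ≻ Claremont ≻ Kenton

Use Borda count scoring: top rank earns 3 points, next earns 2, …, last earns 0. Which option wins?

Dover

Borda scores:
  Harrow: 1 + 0 + 0 + 1 + 3 + 3 + 2 + 1 + 2 = 13
  Dover: 2 + 2 + 2 + 3 + 0 + 2 + 1 + 3 + 3 = 18
  Claremont: 3 + 3 + 1 + 0 + 1 + 1 + 3 + 2 + 1 = 15
  Kenton: 0 + 1 + 3 + 2 + 2 + 0 + 0 + 0 + 0 = 8
Dover has the highest total.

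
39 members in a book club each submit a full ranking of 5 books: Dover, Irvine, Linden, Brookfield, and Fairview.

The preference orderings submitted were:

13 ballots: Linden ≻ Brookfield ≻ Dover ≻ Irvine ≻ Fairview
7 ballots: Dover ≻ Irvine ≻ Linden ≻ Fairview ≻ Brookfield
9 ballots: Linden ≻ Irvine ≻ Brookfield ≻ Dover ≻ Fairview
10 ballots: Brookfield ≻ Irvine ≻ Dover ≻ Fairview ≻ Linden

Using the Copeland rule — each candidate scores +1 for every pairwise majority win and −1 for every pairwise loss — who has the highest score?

Linden

Pairwise results:
  Dover vs Irvine: Dover wins 20–19.
  Dover vs Linden: Linden wins 22–17.
  Dover vs Brookfield: Brookfield wins 32–7.
  Dover vs Fairview: Dover wins 39–0.
  Irvine vs Linden: Linden wins 22–17.
  Irvine vs Brookfield: Brookfield wins 23–16.
  Irvine vs Fairview: Irvine wins 39–0.
  Linden vs Brookfield: Linden wins 29–10.
  Linden vs Fairview: Linden wins 29–10.
  Brookfield vs Fairview: Brookfield wins 32–7.
Copeland scores (wins − losses):
  Dover: 2 − 2 = 0
  Irvine: 1 − 3 = -2
  Linden: 4 − 0 = 4
  Brookfield: 3 − 1 = 2
  Fairview: 0 − 4 = -4
Linden has the best Copeland score.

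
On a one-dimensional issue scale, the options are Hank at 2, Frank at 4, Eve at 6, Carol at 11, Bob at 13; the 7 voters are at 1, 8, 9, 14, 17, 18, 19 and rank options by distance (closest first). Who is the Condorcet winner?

Bob

With single-peaked preferences on a line, the Condorcet winner is the candidate closest to the median voter.
The median voter (position 14) is closest to Bob at 13.
Check: Bob vs Eve — voters closer to Bob: 4 of 7.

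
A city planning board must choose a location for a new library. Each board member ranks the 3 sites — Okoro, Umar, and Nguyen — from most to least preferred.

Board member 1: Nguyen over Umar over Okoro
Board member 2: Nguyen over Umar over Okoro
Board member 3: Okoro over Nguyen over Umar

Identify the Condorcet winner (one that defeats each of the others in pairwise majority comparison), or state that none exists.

Head-to-head results (3 voters total):
Okoro vs Umar: Umar wins 2–1.
Okoro vs Nguyen: Nguyen wins 2–1.
Umar vs Nguyen: Nguyen wins 3–0.
Nguyen beats each rival — Okoro (2–1), Umar (3–0) — so Nguyen is the Condorcet winner.

Nguyen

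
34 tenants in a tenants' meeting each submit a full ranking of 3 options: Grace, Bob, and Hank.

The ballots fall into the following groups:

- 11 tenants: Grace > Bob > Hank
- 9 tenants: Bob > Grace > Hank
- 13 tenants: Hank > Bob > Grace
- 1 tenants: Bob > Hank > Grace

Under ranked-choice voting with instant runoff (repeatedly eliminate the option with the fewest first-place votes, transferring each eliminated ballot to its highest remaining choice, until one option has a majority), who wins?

Round 1: Hank 13, Grace 11, Bob 10. Bob has the fewest and is eliminated.
Round 2: Grace 20, Hank 14. Grace has a majority.

Grace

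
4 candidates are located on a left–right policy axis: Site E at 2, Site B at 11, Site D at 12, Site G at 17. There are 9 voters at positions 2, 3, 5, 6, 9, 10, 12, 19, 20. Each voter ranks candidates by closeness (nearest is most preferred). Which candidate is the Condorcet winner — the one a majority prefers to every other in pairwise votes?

Site B

With single-peaked preferences on a line, the Condorcet winner is the candidate closest to the median voter.
The median voter (position 9) is closest to Site B at 11.
Check: Site B vs Site D — voters closer to Site B: 6 of 9.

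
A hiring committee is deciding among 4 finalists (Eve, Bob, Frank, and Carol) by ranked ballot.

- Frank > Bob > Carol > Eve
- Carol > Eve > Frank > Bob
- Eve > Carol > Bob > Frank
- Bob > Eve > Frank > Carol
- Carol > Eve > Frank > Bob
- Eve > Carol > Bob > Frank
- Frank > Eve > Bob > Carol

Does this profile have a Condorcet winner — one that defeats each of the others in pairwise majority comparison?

Yes

Head-to-head results (7 voters total):
Eve vs Bob: Eve wins 5–2.
Eve vs Frank: Eve wins 5–2.
Eve vs Carol: Eve wins 4–3.
Bob vs Frank: Frank wins 4–3.
Bob vs Carol: Carol wins 4–3.
Frank vs Carol: Carol wins 4–3.
Eve beats each rival — Bob (5–2), Frank (5–2), Carol (4–3) — so Eve is the Condorcet winner.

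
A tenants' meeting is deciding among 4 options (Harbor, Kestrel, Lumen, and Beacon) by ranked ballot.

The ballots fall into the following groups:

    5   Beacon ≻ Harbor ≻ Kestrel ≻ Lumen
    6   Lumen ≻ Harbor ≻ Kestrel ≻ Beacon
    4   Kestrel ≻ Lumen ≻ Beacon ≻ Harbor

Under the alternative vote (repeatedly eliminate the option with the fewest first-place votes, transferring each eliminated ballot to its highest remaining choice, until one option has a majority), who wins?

Lumen

Round 1: Lumen 6, Beacon 5, Kestrel 4, Harbor 0. Harbor has the fewest and is eliminated.
Round 2: Lumen 6, Beacon 5, Kestrel 4. Kestrel has the fewest and is eliminated.
Round 3: Lumen 10, Beacon 5. Lumen has a majority.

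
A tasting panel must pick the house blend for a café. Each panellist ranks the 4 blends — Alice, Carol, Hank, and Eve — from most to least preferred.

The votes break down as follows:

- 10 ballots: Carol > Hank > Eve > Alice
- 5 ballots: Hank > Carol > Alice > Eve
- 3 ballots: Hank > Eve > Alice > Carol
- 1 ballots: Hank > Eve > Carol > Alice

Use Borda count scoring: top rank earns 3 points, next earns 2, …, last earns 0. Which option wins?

Hank

Borda scores:
  Alice: 10·0 + 5·1 + 3·1 + 0 = 8
  Carol: 10·3 + 5·2 + 3·0 + 1 = 41
  Hank: 10·2 + 5·3 + 3·3 + 3 = 47
  Eve: 10·1 + 5·0 + 3·2 + 2 = 18
Hank has the highest total.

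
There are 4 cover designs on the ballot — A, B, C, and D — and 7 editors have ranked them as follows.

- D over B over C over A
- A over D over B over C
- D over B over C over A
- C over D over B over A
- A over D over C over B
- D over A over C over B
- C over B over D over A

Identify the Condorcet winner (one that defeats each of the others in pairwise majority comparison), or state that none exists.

D

Head-to-head results (7 voters total):
A vs B: B wins 4–3.
A vs C: C wins 4–3.
A vs D: D wins 5–2.
B vs C: C wins 4–3.
B vs D: D wins 6–1.
C vs D: D wins 5–2.
D beats each rival — A (5–2), B (6–1), C (5–2) — so D is the Condorcet winner.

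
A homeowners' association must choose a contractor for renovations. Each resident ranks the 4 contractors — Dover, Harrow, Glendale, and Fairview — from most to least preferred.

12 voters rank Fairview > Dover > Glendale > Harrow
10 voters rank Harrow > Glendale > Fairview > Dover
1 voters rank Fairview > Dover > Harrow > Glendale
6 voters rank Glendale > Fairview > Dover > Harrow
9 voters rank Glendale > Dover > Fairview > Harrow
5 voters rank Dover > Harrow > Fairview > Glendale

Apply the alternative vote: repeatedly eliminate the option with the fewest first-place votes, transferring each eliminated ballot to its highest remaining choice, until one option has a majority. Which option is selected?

Glendale

Round 1: Glendale 15, Fairview 13, Harrow 10, Dover 5. Dover has the fewest and is eliminated.
Round 2: Harrow 15, Glendale 15, Fairview 13. Fairview has the fewest and is eliminated.
Round 3: Glendale 27, Harrow 16. Glendale has a majority.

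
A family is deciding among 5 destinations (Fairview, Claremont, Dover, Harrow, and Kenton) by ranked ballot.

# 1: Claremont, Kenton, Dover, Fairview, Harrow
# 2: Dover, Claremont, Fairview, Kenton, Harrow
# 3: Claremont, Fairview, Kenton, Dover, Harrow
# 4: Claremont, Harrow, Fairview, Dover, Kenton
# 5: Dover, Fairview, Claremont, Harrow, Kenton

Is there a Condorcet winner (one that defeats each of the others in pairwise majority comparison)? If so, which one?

Claremont

Head-to-head results (5 voters total):
Fairview vs Claremont: Claremont wins 4–1.
Fairview vs Dover: Dover wins 3–2.
Fairview vs Harrow: Fairview wins 4–1.
Fairview vs Kenton: Fairview wins 4–1.
Claremont vs Dover: Claremont wins 3–2.
Claremont vs Harrow: Claremont wins 5–0.
Claremont vs Kenton: Claremont wins 5–0.
Dover vs Harrow: Dover wins 4–1.
Dover vs Kenton: Dover wins 3–2.
Harrow vs Kenton: Kenton wins 3–2.
Claremont beats each rival — Fairview (4–1), Dover (3–2), Harrow (5–0), Kenton (5–0) — so Claremont is the Condorcet winner.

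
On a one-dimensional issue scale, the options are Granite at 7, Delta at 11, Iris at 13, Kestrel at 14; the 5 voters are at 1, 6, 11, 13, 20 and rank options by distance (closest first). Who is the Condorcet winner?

With single-peaked preferences on a line, the Condorcet winner is the candidate closest to the median voter.
The median voter (position 11) is closest to Delta at 11.
Check: Delta vs Granite — voters closer to Delta: 3 of 5.

Delta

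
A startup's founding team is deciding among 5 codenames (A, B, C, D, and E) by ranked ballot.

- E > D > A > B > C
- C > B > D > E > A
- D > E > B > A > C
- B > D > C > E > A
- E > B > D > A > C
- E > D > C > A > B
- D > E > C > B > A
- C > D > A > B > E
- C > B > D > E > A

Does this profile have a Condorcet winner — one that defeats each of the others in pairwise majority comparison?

Head-to-head results (9 voters total):
A vs B: B wins 6–3.
A vs C: C wins 6–3.
A vs D: D wins 9–0.
A vs E: E wins 8–1.
B vs C: C wins 5–4.
B vs D: D wins 5–4.
B vs E: E wins 5–4.
C vs D: D wins 6–3.
C vs E: E wins 5–4.
D vs E: D wins 6–3.
D beats each rival — A (9–0), B (5–4), C (6–3), E (6–3) — so D is the Condorcet winner.

Yes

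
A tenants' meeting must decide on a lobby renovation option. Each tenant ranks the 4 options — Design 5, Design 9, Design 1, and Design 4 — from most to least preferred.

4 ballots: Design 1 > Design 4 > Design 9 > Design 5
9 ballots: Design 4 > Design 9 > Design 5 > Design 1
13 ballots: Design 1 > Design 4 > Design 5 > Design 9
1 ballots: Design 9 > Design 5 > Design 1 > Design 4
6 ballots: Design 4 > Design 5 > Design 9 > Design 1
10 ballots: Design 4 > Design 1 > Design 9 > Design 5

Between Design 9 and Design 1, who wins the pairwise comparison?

Design 1

Ballots ranking Design 9 above Design 1: 9+1+6 = 16.
Ballots ranking Design 1 above Design 9: 4+13+10 = 27.
Design 1 wins the head-to-head, 27–16.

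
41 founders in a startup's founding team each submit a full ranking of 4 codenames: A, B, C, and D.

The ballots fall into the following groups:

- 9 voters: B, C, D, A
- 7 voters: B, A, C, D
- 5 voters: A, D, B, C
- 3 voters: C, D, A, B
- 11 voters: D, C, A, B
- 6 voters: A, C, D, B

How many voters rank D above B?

25

Ballots ranking D above B: 5+3+11+6 = 25.
Ballots ranking B above D: 9+7 = 16.
So 25 of 41 voters prefer D to B.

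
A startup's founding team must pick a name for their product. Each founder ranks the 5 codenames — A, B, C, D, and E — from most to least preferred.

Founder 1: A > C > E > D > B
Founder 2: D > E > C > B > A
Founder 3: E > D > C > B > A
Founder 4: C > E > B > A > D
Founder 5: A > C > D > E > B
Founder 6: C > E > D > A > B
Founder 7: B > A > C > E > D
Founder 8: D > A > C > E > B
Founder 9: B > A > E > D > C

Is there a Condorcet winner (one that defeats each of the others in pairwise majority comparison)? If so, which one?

Head-to-head results (9 voters total):
A vs B: B wins 5–4.
A vs C: A wins 5–4.
A vs D: A wins 5–4.
A vs E: A wins 5–4.
B vs C: C wins 7–2.
B vs D: D wins 6–3.
B vs E: E wins 7–2.
C vs D: C wins 5–4.
C vs E: C wins 6–3.
D vs E: E wins 6–3.
No candidate beats all others: A beats C beats B beats A, a majority cycle.

None — there is no Condorcet winner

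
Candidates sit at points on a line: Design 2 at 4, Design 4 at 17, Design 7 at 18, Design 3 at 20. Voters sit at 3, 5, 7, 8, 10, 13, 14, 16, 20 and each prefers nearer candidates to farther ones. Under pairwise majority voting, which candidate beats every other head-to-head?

With single-peaked preferences on a line, the Condorcet winner is the candidate closest to the median voter.
The median voter (position 10) is closest to Design 2 at 4.
Check: Design 2 vs Design 3 — voters closer to Design 2: 5 of 9.

Design 2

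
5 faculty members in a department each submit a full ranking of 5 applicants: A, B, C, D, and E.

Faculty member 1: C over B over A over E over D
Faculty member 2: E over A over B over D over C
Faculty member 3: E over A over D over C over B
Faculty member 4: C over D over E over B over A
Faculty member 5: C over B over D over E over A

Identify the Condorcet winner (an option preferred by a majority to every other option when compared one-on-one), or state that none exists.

Head-to-head results (5 voters total):
A vs B: B wins 3–2.
A vs C: C wins 3–2.
A vs D: A wins 3–2.
A vs E: E wins 4–1.
B vs C: C wins 4–1.
B vs D: B wins 3–2.
B vs E: E wins 3–2.
C vs D: C wins 3–2.
C vs E: C wins 3–2.
D vs E: E wins 3–2.
C beats each rival — A (3–2), B (4–1), D (3–2), E (3–2) — so C is the Condorcet winner.

C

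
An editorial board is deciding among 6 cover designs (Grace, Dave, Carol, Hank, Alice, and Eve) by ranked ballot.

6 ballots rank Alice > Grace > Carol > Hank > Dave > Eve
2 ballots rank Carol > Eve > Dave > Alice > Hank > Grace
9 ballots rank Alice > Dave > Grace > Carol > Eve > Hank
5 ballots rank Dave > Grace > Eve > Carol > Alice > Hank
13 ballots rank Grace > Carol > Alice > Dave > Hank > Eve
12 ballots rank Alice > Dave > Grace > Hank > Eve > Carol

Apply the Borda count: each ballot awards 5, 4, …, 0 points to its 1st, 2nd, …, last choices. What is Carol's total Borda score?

Borda scores:
  Grace: 6·4 + 2·0 + 9·3 + 5·4 + 13·5 + 12·3 = 172
  Dave: 6·1 + 2·3 + 9·4 + 5·5 + 13·2 + 12·4 = 147
  Carol: 6·3 + 2·5 + 9·2 + 5·2 + 13·4 + 12·0 = 108
  Hank: 6·2 + 2·1 + 9·0 + 5·0 + 13·1 + 12·2 = 51
  Alice: 6·5 + 2·2 + 9·5 + 5·1 + 13·3 + 12·5 = 183
  Eve: 6·0 + 2·4 + 9·1 + 5·3 + 13·0 + 12·1 = 44

108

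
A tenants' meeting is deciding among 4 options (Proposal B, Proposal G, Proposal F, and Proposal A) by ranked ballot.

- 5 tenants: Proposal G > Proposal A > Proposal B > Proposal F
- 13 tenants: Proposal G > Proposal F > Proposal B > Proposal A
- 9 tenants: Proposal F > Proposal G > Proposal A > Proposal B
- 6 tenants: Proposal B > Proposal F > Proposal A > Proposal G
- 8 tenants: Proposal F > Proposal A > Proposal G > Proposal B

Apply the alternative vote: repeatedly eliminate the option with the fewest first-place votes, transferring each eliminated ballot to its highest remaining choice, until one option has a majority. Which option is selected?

Proposal F

Round 1: Proposal G 18, Proposal F 17, Proposal B 6, Proposal A 0. Proposal A has the fewest and is eliminated.
Round 2: Proposal G 18, Proposal F 17, Proposal B 6. Proposal B has the fewest and is eliminated.
Round 3: Proposal F 23, Proposal G 18. Proposal F has a majority.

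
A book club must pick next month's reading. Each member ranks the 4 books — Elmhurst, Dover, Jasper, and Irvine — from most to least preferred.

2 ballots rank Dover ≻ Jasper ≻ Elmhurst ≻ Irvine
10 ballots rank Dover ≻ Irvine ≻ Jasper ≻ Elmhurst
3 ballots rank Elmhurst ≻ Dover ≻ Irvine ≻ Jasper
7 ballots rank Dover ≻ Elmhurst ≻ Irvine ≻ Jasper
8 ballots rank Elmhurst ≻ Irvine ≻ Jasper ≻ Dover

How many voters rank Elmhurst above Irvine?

Ballots ranking Elmhurst above Irvine: 2+3+7+8 = 20.
Ballots ranking Irvine above Elmhurst: 10.
So 20 of 30 voters prefer Elmhurst to Irvine.

20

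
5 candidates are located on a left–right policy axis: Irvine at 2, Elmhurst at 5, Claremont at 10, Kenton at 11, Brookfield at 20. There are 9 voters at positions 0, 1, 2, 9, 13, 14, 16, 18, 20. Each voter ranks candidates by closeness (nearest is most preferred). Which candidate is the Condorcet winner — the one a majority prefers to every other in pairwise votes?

Kenton

With single-peaked preferences on a line, the Condorcet winner is the candidate closest to the median voter.
The median voter (position 13) is closest to Kenton at 11.
Check: Kenton vs Claremont — voters closer to Kenton: 5 of 9.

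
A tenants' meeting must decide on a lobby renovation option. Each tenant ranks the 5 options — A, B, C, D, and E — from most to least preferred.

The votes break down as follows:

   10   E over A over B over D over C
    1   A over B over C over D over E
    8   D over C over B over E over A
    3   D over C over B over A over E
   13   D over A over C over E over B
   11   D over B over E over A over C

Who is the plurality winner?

D

First-place vote totals:
  A: 1
  B: 0
  C: 0
  D: 35
  E: 10
D has the most first-place votes.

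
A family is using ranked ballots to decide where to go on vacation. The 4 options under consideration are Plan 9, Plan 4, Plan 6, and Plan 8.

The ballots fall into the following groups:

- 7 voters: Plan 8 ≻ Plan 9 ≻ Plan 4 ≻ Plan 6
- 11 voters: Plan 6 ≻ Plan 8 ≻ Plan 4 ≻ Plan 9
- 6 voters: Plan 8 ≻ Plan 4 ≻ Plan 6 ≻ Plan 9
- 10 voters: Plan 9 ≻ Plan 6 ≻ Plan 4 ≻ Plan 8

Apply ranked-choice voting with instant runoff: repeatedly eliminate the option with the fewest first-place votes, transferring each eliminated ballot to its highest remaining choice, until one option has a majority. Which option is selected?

Round 1: Plan 8 13, Plan 6 11, Plan 9 10, Plan 4 0. Plan 4 has the fewest and is eliminated.
Round 2: Plan 8 13, Plan 6 11, Plan 9 10. Plan 9 has the fewest and is eliminated.
Round 3: Plan 6 21, Plan 8 13. Plan 6 has a majority.

Plan 6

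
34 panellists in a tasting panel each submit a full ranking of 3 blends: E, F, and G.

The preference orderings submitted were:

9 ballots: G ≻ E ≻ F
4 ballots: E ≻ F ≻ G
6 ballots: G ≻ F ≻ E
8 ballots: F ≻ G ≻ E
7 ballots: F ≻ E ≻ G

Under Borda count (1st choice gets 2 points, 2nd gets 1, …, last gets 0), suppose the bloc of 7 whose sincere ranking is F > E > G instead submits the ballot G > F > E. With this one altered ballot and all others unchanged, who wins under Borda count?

Borda totals with the altered ballot: E 17, F 33, G 52.
The switch changes the winner from F to G.

G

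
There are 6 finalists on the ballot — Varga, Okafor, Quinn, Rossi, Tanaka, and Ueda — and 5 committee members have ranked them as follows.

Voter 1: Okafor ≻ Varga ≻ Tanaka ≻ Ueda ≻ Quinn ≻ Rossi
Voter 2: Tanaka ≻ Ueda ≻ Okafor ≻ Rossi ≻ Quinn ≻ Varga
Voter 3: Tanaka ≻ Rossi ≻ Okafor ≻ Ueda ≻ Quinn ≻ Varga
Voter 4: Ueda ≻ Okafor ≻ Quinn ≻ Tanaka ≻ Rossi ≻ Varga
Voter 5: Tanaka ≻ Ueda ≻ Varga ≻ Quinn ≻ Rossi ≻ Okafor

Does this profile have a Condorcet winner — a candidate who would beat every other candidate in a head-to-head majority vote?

Yes

Head-to-head results (5 voters total):
Varga vs Okafor: Okafor wins 4–1.
Varga vs Quinn: Quinn wins 3–2.
Varga vs Rossi: Rossi wins 3–2.
Varga vs Tanaka: Tanaka wins 4–1.
Varga vs Ueda: Ueda wins 4–1.
Okafor vs Quinn: Okafor wins 4–1.
Okafor vs Rossi: Okafor wins 3–2.
Okafor vs Tanaka: Tanaka wins 3–2.
Okafor vs Ueda: Ueda wins 3–2.
Quinn vs Rossi: Quinn wins 3–2.
Quinn vs Tanaka: Tanaka wins 4–1.
Quinn vs Ueda: Ueda wins 5–0.
Rossi vs Tanaka: Tanaka wins 5–0.
Rossi vs Ueda: Ueda wins 4–1.
Tanaka vs Ueda: Tanaka wins 4–1.
Tanaka beats each rival — Varga (4–1), Okafor (3–2), Quinn (4–1), Rossi (5–0), Ueda (4–1) — so Tanaka is the Condorcet winner.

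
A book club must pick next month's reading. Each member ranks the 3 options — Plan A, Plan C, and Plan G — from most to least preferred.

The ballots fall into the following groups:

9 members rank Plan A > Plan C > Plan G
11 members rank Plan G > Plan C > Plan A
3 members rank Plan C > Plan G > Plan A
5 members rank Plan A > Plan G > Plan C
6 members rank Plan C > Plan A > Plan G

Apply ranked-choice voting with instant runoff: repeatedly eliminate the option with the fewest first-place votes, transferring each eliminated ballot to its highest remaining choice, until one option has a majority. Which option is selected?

Round 1: Plan A 14, Plan G 11, Plan C 9. Plan C has the fewest and is eliminated.
Round 2: Plan A 20, Plan G 14. Plan A has a majority.

Plan A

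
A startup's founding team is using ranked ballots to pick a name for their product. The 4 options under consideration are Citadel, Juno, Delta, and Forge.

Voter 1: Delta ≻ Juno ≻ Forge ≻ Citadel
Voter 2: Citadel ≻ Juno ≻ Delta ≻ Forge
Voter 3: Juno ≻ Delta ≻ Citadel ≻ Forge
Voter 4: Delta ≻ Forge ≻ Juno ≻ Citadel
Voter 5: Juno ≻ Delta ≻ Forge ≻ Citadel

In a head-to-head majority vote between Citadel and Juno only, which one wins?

Ballots ranking Citadel above Juno: 1.
Ballots ranking Juno above Citadel: 4.
Juno wins the head-to-head, 4–1.

Juno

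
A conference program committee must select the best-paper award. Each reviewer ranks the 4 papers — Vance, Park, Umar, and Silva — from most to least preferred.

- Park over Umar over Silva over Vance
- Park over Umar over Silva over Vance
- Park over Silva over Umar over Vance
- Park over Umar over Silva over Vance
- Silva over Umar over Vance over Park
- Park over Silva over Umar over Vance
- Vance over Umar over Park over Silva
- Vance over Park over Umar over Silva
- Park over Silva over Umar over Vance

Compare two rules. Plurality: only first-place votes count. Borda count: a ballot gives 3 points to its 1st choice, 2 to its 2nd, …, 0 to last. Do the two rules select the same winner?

Plurality first-place counts: Vance 2, Park 6, Umar 0, Silva 1 → Park.
Borda totals: Vance 7, Park 21, Umar 14, Silva 12 → Park.
The two rules agree on Park.

Yes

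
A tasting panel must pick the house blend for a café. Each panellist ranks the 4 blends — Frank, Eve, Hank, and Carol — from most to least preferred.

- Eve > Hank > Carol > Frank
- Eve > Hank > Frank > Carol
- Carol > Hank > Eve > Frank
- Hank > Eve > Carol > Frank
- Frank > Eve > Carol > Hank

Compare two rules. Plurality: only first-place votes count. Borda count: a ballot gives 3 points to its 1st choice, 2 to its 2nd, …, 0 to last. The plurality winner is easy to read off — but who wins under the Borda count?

Eve

Plurality first-place counts: Frank 1, Eve 2, Hank 1, Carol 1 → Eve.
Borda totals: Frank 4, Eve 11, Hank 9, Carol 6 → Eve.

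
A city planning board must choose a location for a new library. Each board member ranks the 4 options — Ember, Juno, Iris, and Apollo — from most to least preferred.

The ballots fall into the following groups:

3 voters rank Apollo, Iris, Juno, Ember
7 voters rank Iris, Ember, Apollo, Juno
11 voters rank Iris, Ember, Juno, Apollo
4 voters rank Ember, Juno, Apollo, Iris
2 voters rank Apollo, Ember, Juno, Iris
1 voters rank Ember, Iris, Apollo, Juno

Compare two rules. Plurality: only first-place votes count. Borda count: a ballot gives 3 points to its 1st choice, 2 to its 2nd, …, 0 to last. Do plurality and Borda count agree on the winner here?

Yes

Plurality first-place counts: Ember 5, Juno 0, Iris 18, Apollo 5 → Iris.
Borda totals: Ember 55, Juno 24, Iris 62, Apollo 27 → Iris.
The two rules agree on Iris.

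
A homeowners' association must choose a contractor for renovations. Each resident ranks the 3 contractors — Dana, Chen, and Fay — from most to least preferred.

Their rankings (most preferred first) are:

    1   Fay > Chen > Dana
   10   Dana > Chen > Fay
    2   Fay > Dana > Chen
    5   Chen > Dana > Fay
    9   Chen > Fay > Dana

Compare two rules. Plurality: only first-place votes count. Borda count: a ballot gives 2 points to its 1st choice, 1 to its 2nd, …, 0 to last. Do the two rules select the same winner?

Yes

Plurality first-place counts: Dana 10, Chen 14, Fay 3 → Chen.
Borda totals: Dana 27, Chen 39, Fay 15 → Chen.
The two rules agree on Chen.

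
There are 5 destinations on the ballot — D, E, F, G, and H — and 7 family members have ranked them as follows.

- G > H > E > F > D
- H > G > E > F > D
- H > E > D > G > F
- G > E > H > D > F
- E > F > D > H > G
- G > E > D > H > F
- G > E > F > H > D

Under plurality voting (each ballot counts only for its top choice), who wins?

First-place vote totals:
  D: 0
  E: 1
  F: 0
  G: 4
  H: 2
G has the most first-place votes.

G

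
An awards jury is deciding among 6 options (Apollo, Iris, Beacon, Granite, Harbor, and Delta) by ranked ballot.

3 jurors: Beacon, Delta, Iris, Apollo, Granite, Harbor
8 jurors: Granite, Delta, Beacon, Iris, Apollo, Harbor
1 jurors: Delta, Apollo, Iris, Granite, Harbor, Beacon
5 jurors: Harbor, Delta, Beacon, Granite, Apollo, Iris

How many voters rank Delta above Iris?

Ballots ranking Delta above Iris: 3+8+1+5 = 17.
Ballots ranking Iris above Delta: 0.
So 17 of 17 voters prefer Delta to Iris.

17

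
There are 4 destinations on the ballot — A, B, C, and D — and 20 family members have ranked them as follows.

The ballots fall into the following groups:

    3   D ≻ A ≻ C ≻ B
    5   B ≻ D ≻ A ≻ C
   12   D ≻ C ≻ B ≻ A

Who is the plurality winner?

First-place vote totals:
  A: 0
  B: 5
  C: 0
  D: 15
D has the most first-place votes.

D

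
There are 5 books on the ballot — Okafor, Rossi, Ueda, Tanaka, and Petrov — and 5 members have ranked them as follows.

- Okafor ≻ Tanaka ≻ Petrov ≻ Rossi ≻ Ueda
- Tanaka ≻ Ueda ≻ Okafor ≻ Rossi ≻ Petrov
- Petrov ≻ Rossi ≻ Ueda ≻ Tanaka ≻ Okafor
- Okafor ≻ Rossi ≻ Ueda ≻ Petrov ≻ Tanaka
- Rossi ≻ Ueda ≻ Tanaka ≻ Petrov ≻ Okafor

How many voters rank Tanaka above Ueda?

2

Ballots ranking Tanaka above Ueda: 2.
Ballots ranking Ueda above Tanaka: 3.
So 2 of 5 voters prefer Tanaka to Ueda.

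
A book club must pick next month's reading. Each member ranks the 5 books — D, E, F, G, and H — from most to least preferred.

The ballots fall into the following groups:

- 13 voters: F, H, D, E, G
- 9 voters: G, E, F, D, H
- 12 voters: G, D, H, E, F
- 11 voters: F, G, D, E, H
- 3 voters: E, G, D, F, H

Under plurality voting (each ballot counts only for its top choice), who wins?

F

First-place vote totals:
  D: 0
  E: 3
  F: 24
  G: 21
  H: 0
F has the most first-place votes.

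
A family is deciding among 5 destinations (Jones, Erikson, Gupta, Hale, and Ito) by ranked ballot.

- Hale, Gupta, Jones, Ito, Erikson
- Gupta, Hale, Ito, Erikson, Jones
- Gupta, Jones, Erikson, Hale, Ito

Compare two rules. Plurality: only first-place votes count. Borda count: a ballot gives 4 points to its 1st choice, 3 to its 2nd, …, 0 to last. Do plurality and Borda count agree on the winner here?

Yes

Plurality first-place counts: Jones 0, Erikson 0, Gupta 2, Hale 1, Ito 0 → Gupta.
Borda totals: Jones 5, Erikson 3, Gupta 11, Hale 8, Ito 3 → Gupta.
The two rules agree on Gupta.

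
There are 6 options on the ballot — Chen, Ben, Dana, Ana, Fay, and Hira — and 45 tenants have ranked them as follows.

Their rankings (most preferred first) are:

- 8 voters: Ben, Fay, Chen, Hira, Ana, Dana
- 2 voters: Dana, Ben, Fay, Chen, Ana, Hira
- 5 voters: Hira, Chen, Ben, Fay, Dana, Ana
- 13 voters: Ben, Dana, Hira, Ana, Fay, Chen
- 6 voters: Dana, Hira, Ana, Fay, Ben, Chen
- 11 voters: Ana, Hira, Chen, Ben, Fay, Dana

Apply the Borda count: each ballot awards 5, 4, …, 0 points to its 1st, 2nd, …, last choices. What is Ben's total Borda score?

156

Borda scores:
  Chen: 8·3 + 2·2 + 5·4 + 13·0 + 6·0 + 11·3 = 81
  Ben: 8·5 + 2·4 + 5·3 + 13·5 + 6·1 + 11·2 = 156
  Dana: 8·0 + 2·5 + 5·1 + 13·4 + 6·5 + 11·0 = 97
  Ana: 8·1 + 2·1 + 5·0 + 13·2 + 6·3 + 11·5 = 109
  Fay: 8·4 + 2·3 + 5·2 + 13·1 + 6·2 + 11·1 = 84
  Hira: 8·2 + 2·0 + 5·5 + 13·3 + 6·4 + 11·4 = 148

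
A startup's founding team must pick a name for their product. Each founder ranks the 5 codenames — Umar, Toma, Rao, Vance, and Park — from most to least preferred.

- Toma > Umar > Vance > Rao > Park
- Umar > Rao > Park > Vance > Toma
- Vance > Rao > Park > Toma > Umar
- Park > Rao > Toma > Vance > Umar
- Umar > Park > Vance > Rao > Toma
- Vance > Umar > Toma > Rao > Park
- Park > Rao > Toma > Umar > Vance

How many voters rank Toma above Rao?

2

Ballots ranking Toma above Rao: 2.
Ballots ranking Rao above Toma: 5.
So 2 of 7 voters prefer Toma to Rao.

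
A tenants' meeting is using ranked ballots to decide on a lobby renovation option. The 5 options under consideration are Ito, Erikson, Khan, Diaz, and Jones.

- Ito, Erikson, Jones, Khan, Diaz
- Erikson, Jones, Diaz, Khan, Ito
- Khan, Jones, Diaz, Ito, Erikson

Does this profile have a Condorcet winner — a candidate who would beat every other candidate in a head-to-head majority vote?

Head-to-head results (3 voters total):
Ito vs Erikson: Ito wins 2–1.
Ito vs Khan: Khan wins 2–1.
Ito vs Diaz: Diaz wins 2–1.
Ito vs Jones: Jones wins 2–1.
Erikson vs Khan: Erikson wins 2–1.
Erikson vs Diaz: Erikson wins 2–1.
Erikson vs Jones: Erikson wins 2–1.
Khan vs Diaz: Khan wins 2–1.
Khan vs Jones: Jones wins 2–1.
Diaz vs Jones: Jones wins 3–0.
No candidate beats all others: Ito beats Erikson beats Khan beats Ito, a majority cycle.

No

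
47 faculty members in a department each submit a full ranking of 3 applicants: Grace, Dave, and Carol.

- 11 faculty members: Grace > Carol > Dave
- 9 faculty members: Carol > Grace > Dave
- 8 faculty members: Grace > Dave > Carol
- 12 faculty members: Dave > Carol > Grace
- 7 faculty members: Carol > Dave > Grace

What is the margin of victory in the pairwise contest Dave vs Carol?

Ballots ranking Dave above Carol: 8+12 = 20.
Ballots ranking Carol above Dave: 11+9+7 = 27.
Carol wins 27–20, a margin of 7.

7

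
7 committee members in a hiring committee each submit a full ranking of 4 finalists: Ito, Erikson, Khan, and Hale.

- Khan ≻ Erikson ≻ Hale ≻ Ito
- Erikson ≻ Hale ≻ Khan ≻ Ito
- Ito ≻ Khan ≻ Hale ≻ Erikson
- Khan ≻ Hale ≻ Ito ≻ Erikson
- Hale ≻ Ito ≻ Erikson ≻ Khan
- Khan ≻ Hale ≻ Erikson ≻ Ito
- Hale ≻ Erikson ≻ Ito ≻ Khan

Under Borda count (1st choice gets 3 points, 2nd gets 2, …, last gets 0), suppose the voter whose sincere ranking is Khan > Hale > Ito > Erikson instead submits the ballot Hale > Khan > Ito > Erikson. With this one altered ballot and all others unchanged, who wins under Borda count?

Borda totals with the altered ballot: Ito 7, Erikson 9, Khan 11, Hale 15.
The winner is unchanged: still Hale.

Hale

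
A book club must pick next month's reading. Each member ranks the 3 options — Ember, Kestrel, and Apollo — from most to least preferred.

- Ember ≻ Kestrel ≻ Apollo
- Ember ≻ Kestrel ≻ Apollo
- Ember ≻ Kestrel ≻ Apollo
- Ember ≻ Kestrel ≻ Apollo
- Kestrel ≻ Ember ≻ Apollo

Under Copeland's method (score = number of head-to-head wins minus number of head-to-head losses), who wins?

Pairwise results:
  Ember vs Kestrel: Ember wins 4–1.
  Ember vs Apollo: Ember wins 5–0.
  Kestrel vs Apollo: Kestrel wins 5–0.
Copeland scores (wins − losses):
  Ember: 2 − 0 = 2
  Kestrel: 1 − 1 = 0
  Apollo: 0 − 2 = -2
Ember has the best Copeland score.

Ember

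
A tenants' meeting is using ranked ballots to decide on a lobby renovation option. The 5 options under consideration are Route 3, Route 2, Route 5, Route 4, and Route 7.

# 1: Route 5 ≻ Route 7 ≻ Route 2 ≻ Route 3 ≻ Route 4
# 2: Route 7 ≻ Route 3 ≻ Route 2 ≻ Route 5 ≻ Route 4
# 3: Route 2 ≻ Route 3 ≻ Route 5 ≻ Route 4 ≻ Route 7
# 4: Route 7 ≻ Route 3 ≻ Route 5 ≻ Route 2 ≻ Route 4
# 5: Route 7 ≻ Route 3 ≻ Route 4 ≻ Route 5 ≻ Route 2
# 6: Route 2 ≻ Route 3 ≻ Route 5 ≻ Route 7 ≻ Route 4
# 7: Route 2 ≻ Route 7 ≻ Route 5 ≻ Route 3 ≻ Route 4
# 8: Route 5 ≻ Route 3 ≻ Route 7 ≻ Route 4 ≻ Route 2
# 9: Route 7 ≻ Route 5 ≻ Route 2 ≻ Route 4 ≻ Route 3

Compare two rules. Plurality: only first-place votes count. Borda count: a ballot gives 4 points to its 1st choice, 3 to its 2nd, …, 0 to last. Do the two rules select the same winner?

Yes

Plurality first-place counts: Route 3 0, Route 2 3, Route 5 2, Route 4 0, Route 7 4 → Route 7.
Borda totals: Route 3 20, Route 2 19, Route 5 21, Route 4 5, Route 7 25 → Route 7.
The two rules agree on Route 7.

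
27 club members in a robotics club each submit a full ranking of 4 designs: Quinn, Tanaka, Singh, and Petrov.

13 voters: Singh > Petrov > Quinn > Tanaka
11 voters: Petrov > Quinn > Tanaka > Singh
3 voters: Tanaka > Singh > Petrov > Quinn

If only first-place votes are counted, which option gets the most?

Singh

First-place vote totals:
  Quinn: 0
  Tanaka: 3
  Singh: 13
  Petrov: 11
Singh has the most first-place votes.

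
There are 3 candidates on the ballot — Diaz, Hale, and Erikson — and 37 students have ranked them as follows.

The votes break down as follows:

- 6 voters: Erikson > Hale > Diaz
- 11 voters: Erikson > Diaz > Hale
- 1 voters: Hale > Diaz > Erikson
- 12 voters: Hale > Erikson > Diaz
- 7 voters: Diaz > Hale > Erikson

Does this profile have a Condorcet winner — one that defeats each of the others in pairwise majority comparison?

Head-to-head results (37 voters total):
Diaz vs Hale: Hale wins 19–18.
Diaz vs Erikson: Erikson wins 29–8.
Hale vs Erikson: Hale wins 20–17.
Hale beats each rival — Diaz (19–18), Erikson (20–17) — so Hale is the Condorcet winner.

Yes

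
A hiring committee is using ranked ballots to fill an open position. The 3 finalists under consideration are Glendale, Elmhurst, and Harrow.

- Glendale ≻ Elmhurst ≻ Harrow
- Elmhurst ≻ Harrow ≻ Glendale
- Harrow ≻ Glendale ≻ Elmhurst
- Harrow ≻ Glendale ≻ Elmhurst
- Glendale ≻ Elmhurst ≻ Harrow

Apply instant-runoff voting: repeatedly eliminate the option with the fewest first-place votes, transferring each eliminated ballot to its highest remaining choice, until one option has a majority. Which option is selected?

Round 1: Glendale 2, Harrow 2, Elmhurst 1. Elmhurst has the fewest and is eliminated.
Round 2: Harrow 3, Glendale 2. Harrow has a majority.

Harrow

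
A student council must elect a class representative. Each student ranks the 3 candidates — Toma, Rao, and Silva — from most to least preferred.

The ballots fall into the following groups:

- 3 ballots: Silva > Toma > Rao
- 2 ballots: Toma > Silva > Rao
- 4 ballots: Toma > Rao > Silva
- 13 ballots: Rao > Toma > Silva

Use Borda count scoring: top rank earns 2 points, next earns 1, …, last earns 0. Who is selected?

Rao

Borda scores:
  Toma: 3·1 + 2·2 + 4·2 + 13·1 = 28
  Rao: 3·0 + 2·0 + 4·1 + 13·2 = 30
  Silva: 3·2 + 2·1 + 4·0 + 13·0 = 8
Rao has the highest total.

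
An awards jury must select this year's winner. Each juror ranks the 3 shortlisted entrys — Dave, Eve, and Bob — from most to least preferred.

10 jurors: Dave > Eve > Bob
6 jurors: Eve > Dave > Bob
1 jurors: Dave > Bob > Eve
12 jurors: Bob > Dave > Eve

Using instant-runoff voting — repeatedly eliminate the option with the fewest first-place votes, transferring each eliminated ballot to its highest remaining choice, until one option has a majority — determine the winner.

Round 1: Bob 12, Dave 11, Eve 6. Eve has the fewest and is eliminated.
Round 2: Dave 17, Bob 12. Dave has a majority.

Dave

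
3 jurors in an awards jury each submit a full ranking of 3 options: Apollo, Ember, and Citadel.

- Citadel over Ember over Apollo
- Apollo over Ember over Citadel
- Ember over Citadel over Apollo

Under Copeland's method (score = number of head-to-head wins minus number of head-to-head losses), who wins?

Ember

Pairwise results:
  Apollo vs Ember: Ember wins 2–1.
  Apollo vs Citadel: Citadel wins 2–1.
  Ember vs Citadel: Ember wins 2–1.
Copeland scores (wins − losses):
  Apollo: 0 − 2 = -2
  Ember: 2 − 0 = 2
  Citadel: 1 − 1 = 0
Ember has the best Copeland score.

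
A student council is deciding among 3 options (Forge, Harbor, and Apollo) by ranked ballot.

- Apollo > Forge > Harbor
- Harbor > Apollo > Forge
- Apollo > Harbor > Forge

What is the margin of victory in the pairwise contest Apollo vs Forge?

Ballots ranking Apollo above Forge: 3.
Ballots ranking Forge above Apollo: 0.
Apollo wins 3–0, a margin of 3.

3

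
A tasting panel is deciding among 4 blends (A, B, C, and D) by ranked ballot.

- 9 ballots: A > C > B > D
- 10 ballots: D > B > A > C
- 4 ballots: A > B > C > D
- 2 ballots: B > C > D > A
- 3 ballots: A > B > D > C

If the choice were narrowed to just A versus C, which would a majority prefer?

A

Ballots ranking A above C: 9+10+4+3 = 26.
Ballots ranking C above A: 2.
A wins the head-to-head, 26–2.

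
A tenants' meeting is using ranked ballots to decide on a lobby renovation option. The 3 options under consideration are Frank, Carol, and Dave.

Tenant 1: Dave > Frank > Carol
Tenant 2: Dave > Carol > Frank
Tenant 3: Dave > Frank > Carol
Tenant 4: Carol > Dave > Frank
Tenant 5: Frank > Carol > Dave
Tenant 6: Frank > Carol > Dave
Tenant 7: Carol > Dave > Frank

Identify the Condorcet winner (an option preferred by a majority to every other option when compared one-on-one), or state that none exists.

Head-to-head results (7 voters total):
Frank vs Carol: Frank wins 4–3.
Frank vs Dave: Dave wins 5–2.
Carol vs Dave: Carol wins 4–3.
No candidate beats all others: Frank beats Carol beats Dave beats Frank, a majority cycle.

No Condorcet winner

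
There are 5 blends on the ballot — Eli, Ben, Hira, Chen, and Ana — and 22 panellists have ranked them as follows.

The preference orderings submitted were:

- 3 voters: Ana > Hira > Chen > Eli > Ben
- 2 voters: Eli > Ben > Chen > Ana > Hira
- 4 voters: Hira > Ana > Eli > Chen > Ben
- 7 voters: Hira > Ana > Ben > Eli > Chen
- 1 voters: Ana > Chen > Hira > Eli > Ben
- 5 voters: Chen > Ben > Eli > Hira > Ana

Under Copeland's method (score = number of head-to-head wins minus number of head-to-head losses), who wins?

Hira

Pairwise results:
  Eli vs Ben: Ben wins 12–10.
  Eli vs Hira: Hira wins 15–7.
  Eli vs Chen: Eli wins 13–9.
  Eli vs Ana: Ana wins 15–7.
  Ben vs Hira: Hira wins 15–7.
  Ben vs Chen: Chen wins 13–9.
  Ben vs Ana: Ana wins 15–7.
  Hira vs Chen: Hira wins 14–8.
  Hira vs Ana: Hira wins 16–6.
  Chen vs Ana: Ana wins 15–7.
Copeland scores (wins − losses):
  Eli: 1 − 3 = -2
  Ben: 1 − 3 = -2
  Hira: 4 − 0 = 4
  Chen: 1 − 3 = -2
  Ana: 3 − 1 = 2
Hira has the best Copeland score.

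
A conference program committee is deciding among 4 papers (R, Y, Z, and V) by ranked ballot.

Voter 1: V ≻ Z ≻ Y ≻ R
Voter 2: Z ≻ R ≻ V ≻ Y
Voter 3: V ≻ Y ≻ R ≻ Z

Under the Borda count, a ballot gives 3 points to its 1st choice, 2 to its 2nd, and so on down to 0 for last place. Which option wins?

V

Borda scores:
  R: 0 + 2 + 1 = 3
  Y: 1 + 0 + 2 = 3
  Z: 2 + 3 + 0 = 5
  V: 3 + 1 + 3 = 7
V has the highest total.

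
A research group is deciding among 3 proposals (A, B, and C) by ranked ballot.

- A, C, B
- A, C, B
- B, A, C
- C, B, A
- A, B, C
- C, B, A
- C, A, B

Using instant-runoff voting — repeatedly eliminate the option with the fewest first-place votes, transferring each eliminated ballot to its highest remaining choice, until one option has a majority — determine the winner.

Round 1: A 3, C 3, B 1. B has the fewest and is eliminated.
Round 2: A 4, C 3. A has a majority.

A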